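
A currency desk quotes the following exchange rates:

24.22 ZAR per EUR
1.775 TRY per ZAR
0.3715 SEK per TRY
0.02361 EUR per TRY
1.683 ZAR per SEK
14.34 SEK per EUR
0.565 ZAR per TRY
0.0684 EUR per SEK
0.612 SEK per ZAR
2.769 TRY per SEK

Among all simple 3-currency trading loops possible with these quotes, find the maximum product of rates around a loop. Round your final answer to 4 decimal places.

1.1098

TRY→SEK→ZAR→TRY: 0.3715 × 1.683 × 1.775 = 1.10979
EUR→ZAR→TRY→EUR: 24.22 × 1.775 × 0.02361 = 1.01501
EUR→ZAR→SEK→EUR: 24.22 × 0.612 × 0.0684 = 1.01387
TRY→ZAR→SEK→TRY: 0.565 × 0.612 × 2.769 = 0.95746
EUR→SEK→TRY→EUR: 14.34 × 2.769 × 0.02361 = 0.93749
Maximum is TRY→SEK→ZAR→TRY at 1.1098; arbitrage exists.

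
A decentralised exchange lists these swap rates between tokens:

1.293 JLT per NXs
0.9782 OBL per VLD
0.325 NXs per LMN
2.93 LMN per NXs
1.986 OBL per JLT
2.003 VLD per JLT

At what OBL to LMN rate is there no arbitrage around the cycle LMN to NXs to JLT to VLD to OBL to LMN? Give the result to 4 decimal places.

1.2145

Known legs of the cycle: 0.325 × 1.293 × 2.003 × 0.9782 = 0.823361382285
For no arbitrage the full-cycle product must be 1, so the missing rate is 1 / 0.823361382285 ≈ 1.214534.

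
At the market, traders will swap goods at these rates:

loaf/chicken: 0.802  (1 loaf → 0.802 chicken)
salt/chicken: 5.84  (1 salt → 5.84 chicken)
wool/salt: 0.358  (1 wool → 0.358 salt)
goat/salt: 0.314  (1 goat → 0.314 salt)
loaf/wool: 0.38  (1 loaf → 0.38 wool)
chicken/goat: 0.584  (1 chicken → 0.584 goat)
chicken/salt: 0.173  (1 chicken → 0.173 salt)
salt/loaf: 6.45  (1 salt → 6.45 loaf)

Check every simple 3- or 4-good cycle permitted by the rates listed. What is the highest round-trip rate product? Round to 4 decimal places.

chicken→goat→salt→chicken: 0.584 × 0.314 × 5.84 = 1.07092
chicken→goat→salt→loaf→chicken: 0.584 × 0.314 × 6.45 × 0.802 = 0.94859
chicken→salt→loaf→chicken: 0.173 × 6.45 × 0.802 = 0.89491
wool→salt→loaf→wool: 0.358 × 6.45 × 0.38 = 0.87746
Maximum is chicken→goat→salt→chicken at 1.0709; arbitrage exists.

1.0709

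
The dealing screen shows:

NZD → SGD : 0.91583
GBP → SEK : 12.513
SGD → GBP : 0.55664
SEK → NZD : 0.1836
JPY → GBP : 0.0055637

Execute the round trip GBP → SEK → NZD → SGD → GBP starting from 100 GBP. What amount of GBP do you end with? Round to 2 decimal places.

100 GBP × 12.513 = 1251.3 SEK
1251.3 SEK × 0.1836 = 229.73868 NZD
229.73868 NZD × 0.91583 = 210.4015753044 SGD
210.4015753044 SGD × 0.55664 = 117.117932877441216 GBP

117.12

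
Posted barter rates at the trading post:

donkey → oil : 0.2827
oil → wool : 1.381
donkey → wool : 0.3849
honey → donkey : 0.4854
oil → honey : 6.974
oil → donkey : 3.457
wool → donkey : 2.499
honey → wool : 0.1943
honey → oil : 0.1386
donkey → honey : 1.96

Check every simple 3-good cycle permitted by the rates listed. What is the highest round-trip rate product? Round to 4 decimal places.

oil→wool→donkey→oil: 1.381 × 2.499 × 0.2827 = 0.97563
oil→honey→donkey→oil: 6.974 × 0.4854 × 0.2827 = 0.95699
wool→donkey→honey→wool: 2.499 × 1.96 × 0.1943 = 0.95169
oil→donkey→honey→oil: 3.457 × 1.96 × 0.1386 = 0.93911
Maximum is oil→wool→donkey→oil at 0.9756; no arbitrage — every cycle loses value.

0.9756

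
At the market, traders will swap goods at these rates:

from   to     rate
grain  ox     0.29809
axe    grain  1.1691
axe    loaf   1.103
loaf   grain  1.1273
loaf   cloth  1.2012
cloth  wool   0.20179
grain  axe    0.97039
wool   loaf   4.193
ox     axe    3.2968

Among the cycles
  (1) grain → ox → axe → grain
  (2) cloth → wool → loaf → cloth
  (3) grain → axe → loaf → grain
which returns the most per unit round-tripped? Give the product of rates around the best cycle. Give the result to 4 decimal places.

1.2066

(1) 0.29809 × 3.2968 × 1.1691 = 1.14892
(2) 0.20179 × 4.193 × 1.2012 = 1.01634
(3) 0.97039 × 1.103 × 1.1273 = 1.20659
Highest is cycle (3) at 1.2066 (>1, arbitrage).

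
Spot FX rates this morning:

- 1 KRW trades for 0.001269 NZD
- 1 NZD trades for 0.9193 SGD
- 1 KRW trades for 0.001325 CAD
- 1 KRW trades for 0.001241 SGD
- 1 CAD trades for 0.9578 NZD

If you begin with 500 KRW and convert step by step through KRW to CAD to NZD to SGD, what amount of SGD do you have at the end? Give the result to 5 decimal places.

500 KRW × 0.001325 = 0.6625 CAD
0.6625 CAD × 0.9578 = 0.6345425 NZD
0.6345425 NZD × 0.9193 = 0.58333492025 SGD

0.58333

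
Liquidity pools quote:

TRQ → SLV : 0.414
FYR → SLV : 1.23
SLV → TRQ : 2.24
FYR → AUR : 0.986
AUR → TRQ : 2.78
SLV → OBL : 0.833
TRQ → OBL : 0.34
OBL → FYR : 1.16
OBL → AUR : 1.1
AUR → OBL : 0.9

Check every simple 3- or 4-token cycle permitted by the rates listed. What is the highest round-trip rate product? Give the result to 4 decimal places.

1.1885

SLV→OBL→FYR→SLV: 0.833 × 1.16 × 1.23 = 1.18852
SLV→TRQ→OBL→FYR→SLV: 2.24 × 0.34 × 1.16 × 1.23 = 1.08665
TRQ→OBL→FYR→AUR→TRQ: 0.34 × 1.16 × 0.986 × 2.78 = 1.08108
SLV→OBL→AUR→TRQ→SLV: 0.833 × 1.1 × 2.78 × 0.414 = 1.05459
TRQ→OBL→AUR→TRQ: 0.34 × 1.1 × 2.78 = 1.03972
AUR→OBL→FYR→AUR: 0.9 × 1.16 × 0.986 = 1.02938
Maximum is SLV→OBL→FYR→SLV at 1.1885; arbitrage exists.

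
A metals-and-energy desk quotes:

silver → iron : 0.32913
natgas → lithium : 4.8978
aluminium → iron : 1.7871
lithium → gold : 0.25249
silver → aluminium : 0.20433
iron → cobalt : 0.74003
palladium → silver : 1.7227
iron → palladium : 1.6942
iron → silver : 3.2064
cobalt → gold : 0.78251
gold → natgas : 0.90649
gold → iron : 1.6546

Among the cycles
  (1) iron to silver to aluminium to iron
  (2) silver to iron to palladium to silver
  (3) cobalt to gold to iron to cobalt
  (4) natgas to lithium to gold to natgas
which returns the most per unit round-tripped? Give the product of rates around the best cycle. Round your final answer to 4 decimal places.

(1) 3.2064 × 0.20433 × 1.7871 = 1.17084
(2) 0.32913 × 1.6942 × 1.7227 = 0.96060
(3) 0.78251 × 1.6546 × 0.74003 = 0.95815
(4) 4.8978 × 0.25249 × 0.90649 = 1.12101
Highest is cycle (1) at 1.1708 (>1, arbitrage).

1.1708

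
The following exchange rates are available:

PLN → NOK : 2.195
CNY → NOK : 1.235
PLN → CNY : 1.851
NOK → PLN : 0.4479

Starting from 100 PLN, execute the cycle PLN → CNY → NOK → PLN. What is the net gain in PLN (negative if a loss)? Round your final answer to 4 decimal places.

2.3893

100 PLN × 1.851 = 185.1 CNY
185.1 CNY × 1.235 = 228.5985 NOK
228.5985 NOK × 0.4479 = 102.38926815 PLN
Net change: 102.38926815 − 100 = 2.38926815 PLN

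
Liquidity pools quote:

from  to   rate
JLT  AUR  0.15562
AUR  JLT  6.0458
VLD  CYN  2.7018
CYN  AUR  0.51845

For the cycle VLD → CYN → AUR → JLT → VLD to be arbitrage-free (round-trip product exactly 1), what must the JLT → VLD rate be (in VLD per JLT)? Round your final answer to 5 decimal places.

Known legs of the cycle: 2.7018 × 0.51845 × 6.0458 = 8.468643528018
For no arbitrage the full-cycle product must be 1, so the missing rate is 1 / 8.468643528018 ≈ 0.1180827.

0.11808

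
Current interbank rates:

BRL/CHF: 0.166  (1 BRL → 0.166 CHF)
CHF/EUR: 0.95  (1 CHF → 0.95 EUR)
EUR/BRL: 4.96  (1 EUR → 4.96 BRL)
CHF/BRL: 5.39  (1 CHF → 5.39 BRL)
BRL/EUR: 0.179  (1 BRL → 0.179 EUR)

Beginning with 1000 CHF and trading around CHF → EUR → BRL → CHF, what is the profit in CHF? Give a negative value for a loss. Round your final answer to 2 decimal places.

-217.81

1000 CHF × 0.95 = 950 EUR
950 EUR × 4.96 = 4712 BRL
4712 BRL × 0.166 = 782.192 CHF
Net change: 782.192 − 1000 = -217.808 CHF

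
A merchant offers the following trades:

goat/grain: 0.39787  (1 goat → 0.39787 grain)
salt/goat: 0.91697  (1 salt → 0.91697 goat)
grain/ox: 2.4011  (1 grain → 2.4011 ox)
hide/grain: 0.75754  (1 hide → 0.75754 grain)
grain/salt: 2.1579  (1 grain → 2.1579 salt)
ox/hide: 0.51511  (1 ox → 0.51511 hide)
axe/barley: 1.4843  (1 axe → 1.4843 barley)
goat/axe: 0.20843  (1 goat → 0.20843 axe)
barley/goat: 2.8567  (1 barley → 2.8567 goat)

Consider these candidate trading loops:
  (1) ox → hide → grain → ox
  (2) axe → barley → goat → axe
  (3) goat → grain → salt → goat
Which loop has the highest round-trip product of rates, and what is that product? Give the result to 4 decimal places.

(1) 0.51511 × 0.75754 × 2.4011 = 0.93695
(2) 1.4843 × 2.8567 × 0.20843 = 0.88378
(3) 0.39787 × 2.1579 × 0.91697 = 0.78728
Highest is cycle (1) at 0.9369 (≤1, no arbitrage).

0.9369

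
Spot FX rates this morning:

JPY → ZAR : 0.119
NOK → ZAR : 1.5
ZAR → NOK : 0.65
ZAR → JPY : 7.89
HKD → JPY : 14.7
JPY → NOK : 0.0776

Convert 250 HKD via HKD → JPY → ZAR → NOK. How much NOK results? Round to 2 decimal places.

284.26

250 HKD × 14.7 = 3675 JPY
3675 JPY × 0.119 = 437.325 ZAR
437.325 ZAR × 0.65 = 284.26125 NOK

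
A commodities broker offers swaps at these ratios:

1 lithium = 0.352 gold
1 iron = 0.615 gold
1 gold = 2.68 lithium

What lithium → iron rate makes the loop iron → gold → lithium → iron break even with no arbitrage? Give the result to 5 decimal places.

Known legs of the cycle: 0.615 × 2.68 = 1.6482
For no arbitrage the full-cycle product must be 1, so the missing rate is 1 / 1.6482 ≈ 0.6067225.

0.60672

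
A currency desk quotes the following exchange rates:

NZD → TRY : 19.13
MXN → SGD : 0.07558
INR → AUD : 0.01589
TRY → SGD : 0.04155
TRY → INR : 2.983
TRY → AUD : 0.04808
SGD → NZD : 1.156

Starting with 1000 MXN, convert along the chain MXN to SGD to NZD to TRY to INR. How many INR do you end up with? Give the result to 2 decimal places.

1000 MXN × 0.07558 = 75.58 SGD
75.58 SGD × 1.156 = 87.37048 NZD
87.37048 NZD × 19.13 = 1671.3972824 TRY
1671.3972824 TRY × 2.983 = 4985.7780933992 INR

4985.78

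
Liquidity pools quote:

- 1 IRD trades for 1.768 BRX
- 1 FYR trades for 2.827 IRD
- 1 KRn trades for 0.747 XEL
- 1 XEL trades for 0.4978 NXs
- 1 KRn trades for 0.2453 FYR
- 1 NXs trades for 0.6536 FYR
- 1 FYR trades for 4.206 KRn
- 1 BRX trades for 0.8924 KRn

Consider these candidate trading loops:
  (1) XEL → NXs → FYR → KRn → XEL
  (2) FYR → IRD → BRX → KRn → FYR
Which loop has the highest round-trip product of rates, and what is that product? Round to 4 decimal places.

1.0941

(1) 0.4978 × 0.6536 × 4.206 × 0.747 = 1.02225
(2) 2.827 × 1.768 × 0.8924 × 0.2453 = 1.09412
Highest is cycle (2) at 1.0941 (>1, arbitrage).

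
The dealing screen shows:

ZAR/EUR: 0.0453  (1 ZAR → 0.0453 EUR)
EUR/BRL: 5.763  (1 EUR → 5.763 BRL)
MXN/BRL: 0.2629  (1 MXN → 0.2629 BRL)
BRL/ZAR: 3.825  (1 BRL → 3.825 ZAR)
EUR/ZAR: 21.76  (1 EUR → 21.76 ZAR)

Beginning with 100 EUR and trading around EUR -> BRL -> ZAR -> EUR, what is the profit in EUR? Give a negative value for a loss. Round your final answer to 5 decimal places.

-0.14306

100 EUR × 5.763 = 576.3 BRL
576.3 BRL × 3.825 = 2204.3475 ZAR
2204.3475 ZAR × 0.0453 = 99.85694175 EUR
Net change: 99.85694175 − 100 = -0.14305825 EUR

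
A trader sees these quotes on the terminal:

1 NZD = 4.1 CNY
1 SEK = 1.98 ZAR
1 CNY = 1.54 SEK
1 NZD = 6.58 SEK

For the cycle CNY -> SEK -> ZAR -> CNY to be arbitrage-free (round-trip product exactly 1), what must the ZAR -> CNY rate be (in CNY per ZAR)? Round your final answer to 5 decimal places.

0.32795

Known legs of the cycle: 1.54 × 1.98 = 3.0492
For no arbitrage the full-cycle product must be 1, so the missing rate is 1 / 3.0492 ≈ 0.3279549.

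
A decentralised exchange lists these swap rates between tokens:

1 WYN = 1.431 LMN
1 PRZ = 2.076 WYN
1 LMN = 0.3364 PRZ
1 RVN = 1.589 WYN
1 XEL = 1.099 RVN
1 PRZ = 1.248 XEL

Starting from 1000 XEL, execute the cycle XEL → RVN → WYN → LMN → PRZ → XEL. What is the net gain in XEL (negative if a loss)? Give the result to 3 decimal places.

49.136

1000 XEL × 1.099 = 1099 RVN
1099 RVN × 1.589 = 1746.311 WYN
1746.311 WYN × 1.431 = 2498.971041 LMN
2498.971041 LMN × 0.3364 = 840.6538581924 PRZ
840.6538581924 PRZ × 1.248 = 1049.1360150241152 XEL
Net change: 1049.1360150241152 − 1000 = 49.1360150241152 XEL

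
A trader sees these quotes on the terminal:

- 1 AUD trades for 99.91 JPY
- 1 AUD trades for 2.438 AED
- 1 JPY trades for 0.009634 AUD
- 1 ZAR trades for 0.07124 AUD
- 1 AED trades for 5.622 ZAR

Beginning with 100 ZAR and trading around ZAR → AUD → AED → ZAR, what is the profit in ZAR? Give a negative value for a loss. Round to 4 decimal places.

100 ZAR × 0.07124 = 7.124 AUD
7.124 AUD × 2.438 = 17.368312 AED
17.368312 AED × 5.622 = 97.644650064 ZAR
Net change: 97.644650064 − 100 = -2.355349936 ZAR

-2.3553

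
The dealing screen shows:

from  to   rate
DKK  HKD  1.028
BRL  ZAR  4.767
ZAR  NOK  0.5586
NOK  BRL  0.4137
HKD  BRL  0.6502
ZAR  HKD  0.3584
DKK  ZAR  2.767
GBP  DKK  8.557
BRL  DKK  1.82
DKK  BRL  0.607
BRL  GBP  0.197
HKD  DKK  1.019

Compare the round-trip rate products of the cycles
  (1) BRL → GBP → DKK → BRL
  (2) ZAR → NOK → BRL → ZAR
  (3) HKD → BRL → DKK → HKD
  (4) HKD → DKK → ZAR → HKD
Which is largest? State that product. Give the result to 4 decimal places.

(1) 0.197 × 8.557 × 0.607 = 1.02324
(2) 0.5586 × 0.4137 × 4.767 = 1.10162
(3) 0.6502 × 1.82 × 1.028 = 1.21650
(4) 1.019 × 2.767 × 0.3584 = 1.01053
Highest is cycle (3) at 1.2165 (>1, arbitrage).

1.2165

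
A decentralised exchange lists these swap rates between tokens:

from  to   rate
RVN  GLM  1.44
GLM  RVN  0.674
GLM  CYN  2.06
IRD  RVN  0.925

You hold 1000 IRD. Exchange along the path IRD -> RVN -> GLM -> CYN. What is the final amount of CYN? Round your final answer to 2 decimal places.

1000 IRD × 0.925 = 925 RVN
925 RVN × 1.44 = 1332 GLM
1332 GLM × 2.06 = 2743.92 CYN

2743.92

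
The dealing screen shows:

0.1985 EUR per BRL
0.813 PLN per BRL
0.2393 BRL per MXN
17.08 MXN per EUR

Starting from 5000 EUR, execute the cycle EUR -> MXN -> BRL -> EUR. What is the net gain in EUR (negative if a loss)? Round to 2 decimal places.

5000 EUR × 17.08 = 85400 MXN
85400 MXN × 0.2393 = 20436.22 BRL
20436.22 BRL × 0.1985 = 4056.58967 EUR
Net change: 4056.58967 − 5000 = -943.41033 EUR

-943.41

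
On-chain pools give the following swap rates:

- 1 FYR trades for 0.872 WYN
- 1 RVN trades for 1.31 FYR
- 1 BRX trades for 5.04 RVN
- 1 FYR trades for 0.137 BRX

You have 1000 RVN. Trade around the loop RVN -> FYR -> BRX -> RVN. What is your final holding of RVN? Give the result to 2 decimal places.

904.53

1000 RVN × 1.31 = 1310 FYR
1310 FYR × 0.137 = 179.47 BRX
179.47 BRX × 5.04 = 904.5288 RVN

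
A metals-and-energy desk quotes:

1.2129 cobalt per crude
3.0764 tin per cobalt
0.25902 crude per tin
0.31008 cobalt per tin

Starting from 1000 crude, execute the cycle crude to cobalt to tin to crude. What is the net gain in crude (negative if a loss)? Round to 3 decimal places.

-33.502

1000 crude × 1.2129 = 1212.9 cobalt
1212.9 cobalt × 3.0764 = 3731.36556 tin
3731.36556 tin × 0.25902 = 966.4983073512 crude
Net change: 966.4983073512 − 1000 = -33.5016926488 crude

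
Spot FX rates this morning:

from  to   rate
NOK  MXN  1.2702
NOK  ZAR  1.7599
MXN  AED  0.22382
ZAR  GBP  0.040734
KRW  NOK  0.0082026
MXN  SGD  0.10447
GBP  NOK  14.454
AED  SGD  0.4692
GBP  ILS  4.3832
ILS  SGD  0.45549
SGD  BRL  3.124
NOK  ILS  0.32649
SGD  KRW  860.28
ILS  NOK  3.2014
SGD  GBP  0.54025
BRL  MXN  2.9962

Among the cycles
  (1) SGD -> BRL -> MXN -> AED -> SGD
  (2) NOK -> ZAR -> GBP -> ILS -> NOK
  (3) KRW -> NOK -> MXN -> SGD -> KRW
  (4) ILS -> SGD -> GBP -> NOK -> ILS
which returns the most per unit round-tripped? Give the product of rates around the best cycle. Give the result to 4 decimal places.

1.1613

(1) 3.124 × 2.9962 × 0.22382 × 0.4692 = 0.98297
(2) 1.7599 × 0.040734 × 4.3832 × 3.2014 = 1.00595
(3) 0.0082026 × 1.2702 × 0.10447 × 860.28 = 0.93639
(4) 0.45549 × 0.54025 × 14.454 × 0.32649 = 1.16127
Highest is cycle (4) at 1.1613 (>1, arbitrage).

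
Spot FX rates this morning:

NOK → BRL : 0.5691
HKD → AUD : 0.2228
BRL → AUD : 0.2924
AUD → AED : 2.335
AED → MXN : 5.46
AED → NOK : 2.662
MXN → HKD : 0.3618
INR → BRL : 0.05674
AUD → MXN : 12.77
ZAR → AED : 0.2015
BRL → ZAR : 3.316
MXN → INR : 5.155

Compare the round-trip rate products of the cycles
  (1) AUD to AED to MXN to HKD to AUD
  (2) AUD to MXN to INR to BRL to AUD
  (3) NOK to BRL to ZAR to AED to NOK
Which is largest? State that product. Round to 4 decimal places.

1.0922

(1) 2.335 × 5.46 × 0.3618 × 0.2228 = 1.02769
(2) 12.77 × 5.155 × 0.05674 × 0.2924 = 1.09216
(3) 0.5691 × 3.316 × 0.2015 × 2.662 = 1.01225
Highest is cycle (2) at 1.0922 (>1, arbitrage).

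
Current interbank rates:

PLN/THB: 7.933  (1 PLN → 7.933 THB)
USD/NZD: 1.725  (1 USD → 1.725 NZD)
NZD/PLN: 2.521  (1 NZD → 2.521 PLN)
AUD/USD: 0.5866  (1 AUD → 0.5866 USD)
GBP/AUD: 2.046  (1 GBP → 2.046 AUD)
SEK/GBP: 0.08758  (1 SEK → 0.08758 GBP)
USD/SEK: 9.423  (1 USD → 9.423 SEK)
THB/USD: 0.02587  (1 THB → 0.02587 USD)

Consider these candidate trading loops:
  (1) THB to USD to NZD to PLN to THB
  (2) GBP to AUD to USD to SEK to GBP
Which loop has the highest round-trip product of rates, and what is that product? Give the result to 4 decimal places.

(1) 0.02587 × 1.725 × 2.521 × 7.933 = 0.89247
(2) 2.046 × 0.5866 × 9.423 × 0.08758 = 0.99047
Highest is cycle (2) at 0.9905 (≤1, no arbitrage).

0.9905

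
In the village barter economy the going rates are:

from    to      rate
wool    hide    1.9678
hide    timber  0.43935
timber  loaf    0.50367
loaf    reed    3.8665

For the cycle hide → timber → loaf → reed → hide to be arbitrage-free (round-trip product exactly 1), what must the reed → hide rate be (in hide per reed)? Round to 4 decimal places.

1.1688

Known legs of the cycle: 0.43935 × 0.50367 × 3.8665 = 0.85560778816425
For no arbitrage the full-cycle product must be 1, so the missing rate is 1 / 0.85560778816425 ≈ 1.168760.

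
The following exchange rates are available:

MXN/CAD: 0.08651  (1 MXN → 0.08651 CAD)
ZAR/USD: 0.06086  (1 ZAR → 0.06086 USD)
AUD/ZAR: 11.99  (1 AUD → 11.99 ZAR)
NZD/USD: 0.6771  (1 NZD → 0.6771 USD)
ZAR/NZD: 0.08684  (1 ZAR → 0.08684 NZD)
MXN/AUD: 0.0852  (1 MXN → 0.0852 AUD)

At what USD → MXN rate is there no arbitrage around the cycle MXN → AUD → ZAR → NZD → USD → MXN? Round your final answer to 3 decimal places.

Known legs of the cycle: 0.0852 × 11.99 × 0.08684 × 0.6771 = 0.060066372695472
For no arbitrage the full-cycle product must be 1, so the missing rate is 1 / 0.060066372695472 ≈ 16.64825.

16.648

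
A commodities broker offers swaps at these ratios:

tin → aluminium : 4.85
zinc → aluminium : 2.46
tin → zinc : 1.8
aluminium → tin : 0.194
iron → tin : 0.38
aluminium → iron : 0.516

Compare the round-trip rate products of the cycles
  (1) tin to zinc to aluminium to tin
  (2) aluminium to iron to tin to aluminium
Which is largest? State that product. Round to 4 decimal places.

(1) 1.8 × 2.46 × 0.194 = 0.85903
(2) 0.516 × 0.38 × 4.85 = 0.95099
Highest is cycle (2) at 0.9510 (≤1, no arbitrage).

0.9510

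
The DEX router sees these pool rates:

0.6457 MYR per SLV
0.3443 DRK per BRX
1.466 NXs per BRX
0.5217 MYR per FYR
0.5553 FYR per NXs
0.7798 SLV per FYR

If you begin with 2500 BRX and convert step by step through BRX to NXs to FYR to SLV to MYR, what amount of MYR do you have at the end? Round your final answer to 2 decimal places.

1024.74

2500 BRX × 1.466 = 3665 NXs
3665 NXs × 0.5553 = 2035.1745 FYR
2035.1745 FYR × 0.7798 = 1587.0290751 SLV
1587.0290751 SLV × 0.6457 = 1024.74467379207 MYR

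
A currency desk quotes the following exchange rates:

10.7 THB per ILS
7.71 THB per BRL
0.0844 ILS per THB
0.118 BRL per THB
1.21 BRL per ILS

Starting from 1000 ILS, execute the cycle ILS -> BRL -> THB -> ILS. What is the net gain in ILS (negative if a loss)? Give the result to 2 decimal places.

-212.62

1000 ILS × 1.21 = 1210 BRL
1210 BRL × 7.71 = 9329.1 THB
9329.1 THB × 0.0844 = 787.37604 ILS
Net change: 787.37604 − 1000 = -212.62396 ILS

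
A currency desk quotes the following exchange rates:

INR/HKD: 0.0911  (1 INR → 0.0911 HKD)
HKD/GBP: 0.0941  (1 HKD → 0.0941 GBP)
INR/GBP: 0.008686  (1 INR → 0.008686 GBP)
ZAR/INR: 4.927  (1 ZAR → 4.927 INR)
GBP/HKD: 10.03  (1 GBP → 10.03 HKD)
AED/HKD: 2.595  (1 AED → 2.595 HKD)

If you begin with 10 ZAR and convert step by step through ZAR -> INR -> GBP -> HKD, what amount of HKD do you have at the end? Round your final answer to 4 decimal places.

4.2924

10 ZAR × 4.927 = 49.27 INR
49.27 INR × 0.008686 = 0.42795922 GBP
0.42795922 GBP × 10.03 = 4.2924309766 HKD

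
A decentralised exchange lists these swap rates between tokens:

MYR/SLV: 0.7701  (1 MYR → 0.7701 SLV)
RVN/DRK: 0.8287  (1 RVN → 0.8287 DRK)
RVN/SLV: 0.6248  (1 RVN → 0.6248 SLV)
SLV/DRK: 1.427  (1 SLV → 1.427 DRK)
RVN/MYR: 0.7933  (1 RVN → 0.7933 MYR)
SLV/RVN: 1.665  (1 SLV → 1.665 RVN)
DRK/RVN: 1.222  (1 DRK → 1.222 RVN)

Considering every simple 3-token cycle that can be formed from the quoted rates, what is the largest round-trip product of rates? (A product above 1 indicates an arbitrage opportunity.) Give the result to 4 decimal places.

1.0895

SLV→DRK→RVN→SLV: 1.427 × 1.222 × 0.6248 = 1.08952
SLV→RVN→MYR→SLV: 1.665 × 0.7933 × 0.7701 = 1.01718
Maximum is SLV→DRK→RVN→SLV at 1.0895; arbitrage exists.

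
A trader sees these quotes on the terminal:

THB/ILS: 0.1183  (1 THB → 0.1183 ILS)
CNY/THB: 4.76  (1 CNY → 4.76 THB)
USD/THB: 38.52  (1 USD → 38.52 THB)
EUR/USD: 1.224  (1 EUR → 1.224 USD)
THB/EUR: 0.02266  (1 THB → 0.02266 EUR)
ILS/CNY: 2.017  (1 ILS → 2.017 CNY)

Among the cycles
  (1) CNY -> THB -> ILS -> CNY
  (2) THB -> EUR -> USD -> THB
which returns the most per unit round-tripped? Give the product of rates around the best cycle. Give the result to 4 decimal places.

1.1358

(1) 4.76 × 0.1183 × 2.017 = 1.13579
(2) 0.02266 × 1.224 × 38.52 = 1.06838
Highest is cycle (1) at 1.1358 (>1, arbitrage).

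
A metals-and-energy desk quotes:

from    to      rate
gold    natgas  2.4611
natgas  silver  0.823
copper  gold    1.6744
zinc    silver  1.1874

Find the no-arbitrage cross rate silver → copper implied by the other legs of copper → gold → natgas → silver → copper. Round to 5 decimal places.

0.29486

Known legs of the cycle: 1.6744 × 2.4611 × 0.823 = 3.39147258632
For no arbitrage the full-cycle product must be 1, so the missing rate is 1 / 3.39147258632 ≈ 0.2948572.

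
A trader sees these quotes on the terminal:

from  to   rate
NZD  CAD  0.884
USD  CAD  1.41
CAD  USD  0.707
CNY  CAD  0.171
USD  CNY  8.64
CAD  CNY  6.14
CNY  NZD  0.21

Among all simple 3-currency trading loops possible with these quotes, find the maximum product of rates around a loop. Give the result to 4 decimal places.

1.1398

CNY→NZD→CAD→CNY: 0.21 × 0.884 × 6.14 = 1.13983
CNY→CAD→USD→CNY: 0.171 × 0.707 × 8.64 = 1.04455
Maximum is CNY→NZD→CAD→CNY at 1.1398; arbitrage exists.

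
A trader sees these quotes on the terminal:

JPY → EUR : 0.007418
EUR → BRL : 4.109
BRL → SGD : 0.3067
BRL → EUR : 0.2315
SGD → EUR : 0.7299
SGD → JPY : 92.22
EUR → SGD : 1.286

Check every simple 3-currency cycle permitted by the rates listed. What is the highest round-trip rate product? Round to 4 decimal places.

0.9198

EUR→BRL→SGD→EUR: 4.109 × 0.3067 × 0.7299 = 0.91984
EUR→SGD→JPY→EUR: 1.286 × 92.22 × 0.007418 = 0.87974
Maximum is EUR→BRL→SGD→EUR at 0.9198; no arbitrage — every cycle loses value.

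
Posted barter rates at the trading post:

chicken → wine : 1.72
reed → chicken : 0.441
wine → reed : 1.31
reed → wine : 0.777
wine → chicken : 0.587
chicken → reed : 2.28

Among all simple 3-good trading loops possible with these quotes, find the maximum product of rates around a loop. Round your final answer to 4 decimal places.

wine→chicken→reed→wine: 0.587 × 2.28 × 0.777 = 1.03991
wine→reed→chicken→wine: 1.31 × 0.441 × 1.72 = 0.99366
Maximum is wine→chicken→reed→wine at 1.0399; arbitrage exists.

1.0399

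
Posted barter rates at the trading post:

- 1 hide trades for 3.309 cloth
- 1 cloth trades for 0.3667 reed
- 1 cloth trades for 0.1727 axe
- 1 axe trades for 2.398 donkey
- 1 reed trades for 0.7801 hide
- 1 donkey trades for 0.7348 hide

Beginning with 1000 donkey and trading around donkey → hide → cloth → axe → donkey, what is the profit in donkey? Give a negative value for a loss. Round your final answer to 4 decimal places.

1000 donkey × 0.7348 = 734.8 hide
734.8 hide × 3.309 = 2431.4532 cloth
2431.4532 cloth × 0.1727 = 419.91196764 axe
419.91196764 axe × 2.398 = 1006.94889840072 donkey
Net change: 1006.94889840072 − 1000 = 6.94889840072 donkey

6.9489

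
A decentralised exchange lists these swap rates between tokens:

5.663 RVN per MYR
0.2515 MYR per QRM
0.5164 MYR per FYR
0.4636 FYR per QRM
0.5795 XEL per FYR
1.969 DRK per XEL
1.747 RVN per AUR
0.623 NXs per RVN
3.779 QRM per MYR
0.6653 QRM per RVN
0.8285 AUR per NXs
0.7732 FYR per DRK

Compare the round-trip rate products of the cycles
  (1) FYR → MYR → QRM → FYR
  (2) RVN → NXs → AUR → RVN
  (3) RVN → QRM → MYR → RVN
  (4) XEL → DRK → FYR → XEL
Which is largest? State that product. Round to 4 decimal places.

0.9475

(1) 0.5164 × 3.779 × 0.4636 = 0.90470
(2) 0.623 × 0.8285 × 1.747 = 0.90172
(3) 0.6653 × 0.2515 × 5.663 = 0.94755
(4) 1.969 × 0.7732 × 0.5795 = 0.88225
Highest is cycle (3) at 0.9475 (≤1, no arbitrage).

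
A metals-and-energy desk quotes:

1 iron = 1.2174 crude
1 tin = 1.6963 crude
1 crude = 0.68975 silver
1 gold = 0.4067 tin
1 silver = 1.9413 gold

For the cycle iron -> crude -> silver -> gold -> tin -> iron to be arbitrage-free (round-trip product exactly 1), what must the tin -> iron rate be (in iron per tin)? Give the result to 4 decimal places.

1.5084

Known legs of the cycle: 1.2174 × 0.68975 × 1.9413 × 0.4067 = 0.6629668811060715
For no arbitrage the full-cycle product must be 1, so the missing rate is 1 / 0.6629668811060715 ≈ 1.508371.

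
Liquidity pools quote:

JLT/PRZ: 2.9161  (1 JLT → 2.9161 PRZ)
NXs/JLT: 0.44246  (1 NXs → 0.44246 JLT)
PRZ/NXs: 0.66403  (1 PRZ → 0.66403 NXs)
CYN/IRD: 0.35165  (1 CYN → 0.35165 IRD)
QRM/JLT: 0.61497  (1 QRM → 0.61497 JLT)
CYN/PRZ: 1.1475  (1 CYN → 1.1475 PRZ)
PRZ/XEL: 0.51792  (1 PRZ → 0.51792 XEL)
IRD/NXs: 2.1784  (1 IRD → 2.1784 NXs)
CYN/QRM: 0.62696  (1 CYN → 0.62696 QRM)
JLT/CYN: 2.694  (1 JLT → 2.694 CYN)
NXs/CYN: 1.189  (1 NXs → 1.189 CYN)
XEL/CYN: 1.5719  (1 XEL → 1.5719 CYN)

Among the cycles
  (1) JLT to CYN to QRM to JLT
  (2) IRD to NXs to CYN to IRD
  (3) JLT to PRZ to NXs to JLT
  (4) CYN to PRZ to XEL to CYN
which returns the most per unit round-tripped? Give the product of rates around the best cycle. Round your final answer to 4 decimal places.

1.0387

(1) 2.694 × 0.62696 × 0.61497 = 1.03870
(2) 2.1784 × 1.189 × 0.35165 = 0.91081
(3) 2.9161 × 0.66403 × 0.44246 = 0.85677
(4) 1.1475 × 0.51792 × 1.5719 = 0.93420
Highest is cycle (1) at 1.0387 (>1, arbitrage).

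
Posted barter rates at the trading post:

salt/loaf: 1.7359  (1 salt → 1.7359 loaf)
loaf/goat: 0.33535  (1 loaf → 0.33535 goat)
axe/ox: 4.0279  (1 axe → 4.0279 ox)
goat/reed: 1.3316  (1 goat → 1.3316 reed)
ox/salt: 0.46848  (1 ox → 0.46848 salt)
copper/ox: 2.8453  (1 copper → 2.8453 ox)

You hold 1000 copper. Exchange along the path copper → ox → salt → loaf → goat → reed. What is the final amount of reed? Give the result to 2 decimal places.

1033.27

1000 copper × 2.8453 = 2845.3 ox
2845.3 ox × 0.46848 = 1332.966144 salt
1332.966144 salt × 1.7359 = 2313.8959293696 loaf
2313.8959293696 loaf × 0.33535 = 775.96499991409536 goat
775.96499991409536 goat × 1.3316 = 1033.274993885609381376 reed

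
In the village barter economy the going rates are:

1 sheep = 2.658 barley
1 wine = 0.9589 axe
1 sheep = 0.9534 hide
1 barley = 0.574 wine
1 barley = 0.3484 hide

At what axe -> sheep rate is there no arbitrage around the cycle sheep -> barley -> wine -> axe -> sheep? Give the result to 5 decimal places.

Known legs of the cycle: 2.658 × 0.574 × 0.9589 = 1.4629860588
For no arbitrage the full-cycle product must be 1, so the missing rate is 1 / 1.4629860588 ≈ 0.6835335.

0.68353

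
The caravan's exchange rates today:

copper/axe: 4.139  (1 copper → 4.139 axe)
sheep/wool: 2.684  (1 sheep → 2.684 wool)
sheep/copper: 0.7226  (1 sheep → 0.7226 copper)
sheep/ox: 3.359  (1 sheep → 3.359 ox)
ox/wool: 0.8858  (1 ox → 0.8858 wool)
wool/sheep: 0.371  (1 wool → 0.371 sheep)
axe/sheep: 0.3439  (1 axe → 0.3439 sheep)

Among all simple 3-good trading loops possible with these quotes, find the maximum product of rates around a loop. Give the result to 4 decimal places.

wool→sheep→ox→wool: 0.371 × 3.359 × 0.8858 = 1.10387
copper→axe→sheep→copper: 4.139 × 0.3439 × 0.7226 = 1.02855
Maximum is wool→sheep→ox→wool at 1.1039; arbitrage exists.

1.1039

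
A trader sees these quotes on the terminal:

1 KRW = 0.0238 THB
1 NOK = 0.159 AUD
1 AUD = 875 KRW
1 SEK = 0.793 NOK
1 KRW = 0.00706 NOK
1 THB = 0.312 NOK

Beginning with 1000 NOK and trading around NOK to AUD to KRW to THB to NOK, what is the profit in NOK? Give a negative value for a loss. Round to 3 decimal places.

33.087

1000 NOK × 0.159 = 159 AUD
159 AUD × 875 = 139125 KRW
139125 KRW × 0.0238 = 3311.175 THB
3311.175 THB × 0.312 = 1033.0866 NOK
Net change: 1033.0866 − 1000 = 33.0866 NOK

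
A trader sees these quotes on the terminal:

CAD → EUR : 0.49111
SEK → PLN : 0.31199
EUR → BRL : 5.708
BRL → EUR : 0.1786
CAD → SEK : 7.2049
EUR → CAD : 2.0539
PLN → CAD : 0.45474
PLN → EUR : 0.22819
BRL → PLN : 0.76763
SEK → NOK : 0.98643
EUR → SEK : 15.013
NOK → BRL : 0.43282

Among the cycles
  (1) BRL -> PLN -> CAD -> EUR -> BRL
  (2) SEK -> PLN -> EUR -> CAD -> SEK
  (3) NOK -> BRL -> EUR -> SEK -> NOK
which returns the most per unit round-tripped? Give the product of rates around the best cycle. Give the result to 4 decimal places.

(1) 0.76763 × 0.45474 × 0.49111 × 5.708 = 0.97854
(2) 0.31199 × 0.22819 × 2.0539 × 7.2049 = 1.05352
(3) 0.43282 × 0.1786 × 15.013 × 0.98643 = 1.14478
Highest is cycle (3) at 1.1448 (>1, arbitrage).

1.1448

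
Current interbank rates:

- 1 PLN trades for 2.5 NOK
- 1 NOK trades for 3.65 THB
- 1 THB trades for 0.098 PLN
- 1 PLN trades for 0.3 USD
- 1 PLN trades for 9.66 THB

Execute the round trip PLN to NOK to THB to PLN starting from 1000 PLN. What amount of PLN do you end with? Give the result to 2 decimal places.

894.25

1000 PLN × 2.5 = 2500 NOK
2500 NOK × 3.65 = 9125 THB
9125 THB × 0.098 = 894.25 PLN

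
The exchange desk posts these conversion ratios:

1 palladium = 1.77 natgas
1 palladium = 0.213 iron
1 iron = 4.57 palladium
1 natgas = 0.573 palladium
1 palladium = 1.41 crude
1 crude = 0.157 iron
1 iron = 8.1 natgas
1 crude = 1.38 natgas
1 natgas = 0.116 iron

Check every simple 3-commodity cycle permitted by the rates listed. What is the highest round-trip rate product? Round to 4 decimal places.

palladium→crude→natgas→palladium: 1.41 × 1.38 × 0.573 = 1.11494
iron→palladium→crude→iron: 4.57 × 1.41 × 0.157 = 1.01166
iron→natgas→palladium→iron: 8.1 × 0.573 × 0.213 = 0.98860
iron→palladium→natgas→iron: 4.57 × 1.77 × 0.116 = 0.93831
Maximum is palladium→crude→natgas→palladium at 1.1149; arbitrage exists.

1.1149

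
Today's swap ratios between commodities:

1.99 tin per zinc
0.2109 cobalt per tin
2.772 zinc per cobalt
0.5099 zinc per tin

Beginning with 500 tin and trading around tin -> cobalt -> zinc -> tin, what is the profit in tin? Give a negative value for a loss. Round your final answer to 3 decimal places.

81.692

500 tin × 0.2109 = 105.45 cobalt
105.45 cobalt × 2.772 = 292.3074 zinc
292.3074 zinc × 1.99 = 581.691726 tin
Net change: 581.691726 − 500 = 81.691726 tin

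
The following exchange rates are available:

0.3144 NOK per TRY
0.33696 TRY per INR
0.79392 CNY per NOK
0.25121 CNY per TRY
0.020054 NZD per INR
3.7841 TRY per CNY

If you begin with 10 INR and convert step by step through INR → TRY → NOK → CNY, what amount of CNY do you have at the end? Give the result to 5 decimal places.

0.84108

10 INR × 0.33696 = 3.3696 TRY
3.3696 TRY × 0.3144 = 1.05940224 NOK
1.05940224 NOK × 0.79392 = 0.8410806263808 CNY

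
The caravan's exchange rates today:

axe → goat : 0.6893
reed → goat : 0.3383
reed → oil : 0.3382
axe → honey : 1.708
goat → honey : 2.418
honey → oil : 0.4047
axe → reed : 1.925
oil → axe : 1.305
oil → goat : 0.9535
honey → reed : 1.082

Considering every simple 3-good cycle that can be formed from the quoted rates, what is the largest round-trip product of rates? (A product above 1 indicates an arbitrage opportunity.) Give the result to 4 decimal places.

0.9331

honey→oil→goat→honey: 0.4047 × 0.9535 × 2.418 = 0.93306
honey→oil→axe→honey: 0.4047 × 1.305 × 1.708 = 0.90205
honey→reed→goat→honey: 1.082 × 0.3383 × 2.418 = 0.88509
oil→axe→reed→oil: 1.305 × 1.925 × 0.3382 = 0.84960
Maximum is honey→oil→goat→honey at 0.9331; no arbitrage — every cycle loses value.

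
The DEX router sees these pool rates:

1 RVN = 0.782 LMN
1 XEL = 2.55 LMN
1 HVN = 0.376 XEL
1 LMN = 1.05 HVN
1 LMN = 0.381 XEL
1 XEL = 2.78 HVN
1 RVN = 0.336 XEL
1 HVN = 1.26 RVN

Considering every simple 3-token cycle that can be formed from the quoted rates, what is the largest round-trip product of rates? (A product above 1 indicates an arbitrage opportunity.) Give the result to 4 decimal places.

1.1769

HVN→RVN→XEL→HVN: 1.26 × 0.336 × 2.78 = 1.17694
LMN→HVN→RVN→LMN: 1.05 × 1.26 × 0.782 = 1.03459
LMN→HVN→XEL→LMN: 1.05 × 0.376 × 2.55 = 1.00674
Maximum is HVN→RVN→XEL→HVN at 1.1769; arbitrage exists.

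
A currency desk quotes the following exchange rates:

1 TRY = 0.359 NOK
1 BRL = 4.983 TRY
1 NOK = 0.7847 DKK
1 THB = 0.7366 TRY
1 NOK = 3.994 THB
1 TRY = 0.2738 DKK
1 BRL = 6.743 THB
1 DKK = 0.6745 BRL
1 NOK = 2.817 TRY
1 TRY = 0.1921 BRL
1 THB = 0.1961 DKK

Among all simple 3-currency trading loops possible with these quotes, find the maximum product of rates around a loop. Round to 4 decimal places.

NOK→THB→TRY→NOK: 3.994 × 0.7366 × 0.359 = 1.05617
THB→TRY→BRL→THB: 0.7366 × 0.1921 × 6.743 = 0.95414
DKK→BRL→TRY→DKK: 0.6745 × 4.983 × 0.2738 = 0.92025
DKK→BRL→THB→DKK: 0.6745 × 6.743 × 0.1961 = 0.89189
Maximum is NOK→THB→TRY→NOK at 1.0562; arbitrage exists.

1.0562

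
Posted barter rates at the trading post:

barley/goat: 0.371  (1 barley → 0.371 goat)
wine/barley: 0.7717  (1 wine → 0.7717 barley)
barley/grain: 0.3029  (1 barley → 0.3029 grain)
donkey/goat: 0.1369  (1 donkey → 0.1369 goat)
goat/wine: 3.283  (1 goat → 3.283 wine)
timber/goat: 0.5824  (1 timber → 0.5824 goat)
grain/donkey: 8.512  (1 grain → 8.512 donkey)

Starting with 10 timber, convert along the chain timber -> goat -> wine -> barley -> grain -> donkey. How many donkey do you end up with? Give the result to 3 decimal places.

10 timber × 0.5824 = 5.824 goat
5.824 goat × 3.283 = 19.120192 wine
19.120192 wine × 0.7717 = 14.7550521664 barley
14.7550521664 barley × 0.3029 = 4.46930530120256 grain
4.46930530120256 grain × 8.512 = 38.04272672383619072 donkey

38.043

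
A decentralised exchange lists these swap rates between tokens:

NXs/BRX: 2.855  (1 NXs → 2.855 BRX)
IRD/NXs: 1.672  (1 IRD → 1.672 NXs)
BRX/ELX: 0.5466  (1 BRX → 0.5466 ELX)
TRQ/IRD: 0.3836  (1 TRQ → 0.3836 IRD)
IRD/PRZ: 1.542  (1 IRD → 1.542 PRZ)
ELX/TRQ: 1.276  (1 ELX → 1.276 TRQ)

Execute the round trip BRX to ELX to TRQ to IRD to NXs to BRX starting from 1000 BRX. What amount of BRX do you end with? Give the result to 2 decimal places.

1000 BRX × 0.5466 = 546.6 ELX
546.6 ELX × 1.276 = 697.4616 TRQ
697.4616 TRQ × 0.3836 = 267.54626976 IRD
267.54626976 IRD × 1.672 = 447.33736303872 NXs
447.33736303872 NXs × 2.855 = 1277.1481714755456 BRX

1277.15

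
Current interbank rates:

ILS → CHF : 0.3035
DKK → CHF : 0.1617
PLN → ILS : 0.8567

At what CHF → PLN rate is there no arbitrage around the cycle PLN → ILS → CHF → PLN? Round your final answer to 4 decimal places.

3.8460

Known legs of the cycle: 0.8567 × 0.3035 = 0.26000845
For no arbitrage the full-cycle product must be 1, so the missing rate is 1 / 0.26000845 ≈ 3.846029.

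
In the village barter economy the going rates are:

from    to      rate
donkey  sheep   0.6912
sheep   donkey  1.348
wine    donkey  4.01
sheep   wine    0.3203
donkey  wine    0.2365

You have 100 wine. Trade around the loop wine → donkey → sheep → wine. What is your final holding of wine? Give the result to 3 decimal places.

100 wine × 4.01 = 401 donkey
401 donkey × 0.6912 = 277.1712 sheep
277.1712 sheep × 0.3203 = 88.77793536 wine

88.778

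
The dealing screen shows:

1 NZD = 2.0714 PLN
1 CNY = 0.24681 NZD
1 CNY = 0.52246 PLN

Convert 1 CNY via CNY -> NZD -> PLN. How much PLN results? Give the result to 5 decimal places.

1 CNY × 0.24681 = 0.24681 NZD
0.24681 NZD × 2.0714 = 0.511242234 PLN

0.51124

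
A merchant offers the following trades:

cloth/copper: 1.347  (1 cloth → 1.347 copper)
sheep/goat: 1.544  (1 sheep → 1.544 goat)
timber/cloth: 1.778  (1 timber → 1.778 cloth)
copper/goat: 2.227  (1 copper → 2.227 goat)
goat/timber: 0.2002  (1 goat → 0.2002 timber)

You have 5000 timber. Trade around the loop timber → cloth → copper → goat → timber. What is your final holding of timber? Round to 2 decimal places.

5338.92

5000 timber × 1.778 = 8890 cloth
8890 cloth × 1.347 = 11974.83 copper
11974.83 copper × 2.227 = 26667.94641 goat
26667.94641 goat × 0.2002 = 5338.922871282 timber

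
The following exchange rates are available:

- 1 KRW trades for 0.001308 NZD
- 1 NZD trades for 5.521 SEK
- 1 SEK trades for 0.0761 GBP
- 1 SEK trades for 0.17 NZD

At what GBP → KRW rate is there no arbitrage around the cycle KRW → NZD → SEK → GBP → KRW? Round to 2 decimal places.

Known legs of the cycle: 0.001308 × 5.521 × 0.0761 = 0.0005495537148
For no arbitrage the full-cycle product must be 1, so the missing rate is 1 / 0.0005495537148 ≈ 1819.6583.

1819.66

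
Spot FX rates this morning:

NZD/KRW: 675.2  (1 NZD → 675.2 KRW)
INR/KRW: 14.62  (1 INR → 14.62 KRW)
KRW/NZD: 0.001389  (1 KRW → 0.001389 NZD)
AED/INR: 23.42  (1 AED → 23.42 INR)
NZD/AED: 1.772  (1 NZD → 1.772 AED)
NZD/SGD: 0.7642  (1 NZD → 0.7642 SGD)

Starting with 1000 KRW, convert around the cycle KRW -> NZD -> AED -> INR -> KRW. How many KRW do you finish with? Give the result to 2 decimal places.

1000 KRW × 0.001389 = 1.389 NZD
1.389 NZD × 1.772 = 2.461308 AED
2.461308 AED × 23.42 = 57.64383336 INR
57.64383336 INR × 14.62 = 842.7528437232 KRW

842.75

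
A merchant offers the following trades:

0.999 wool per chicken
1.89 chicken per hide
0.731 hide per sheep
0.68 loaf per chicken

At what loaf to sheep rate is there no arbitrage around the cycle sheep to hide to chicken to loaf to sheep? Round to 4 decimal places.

1.0644

Known legs of the cycle: 0.731 × 1.89 × 0.68 = 0.9394812
For no arbitrage the full-cycle product must be 1, so the missing rate is 1 / 0.9394812 ≈ 1.064417.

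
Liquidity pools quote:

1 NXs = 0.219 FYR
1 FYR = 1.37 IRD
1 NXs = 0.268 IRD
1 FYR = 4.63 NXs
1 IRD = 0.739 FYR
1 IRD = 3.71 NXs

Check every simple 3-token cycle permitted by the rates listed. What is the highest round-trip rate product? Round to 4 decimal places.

1.1131

NXs→FYR→IRD→NXs: 0.219 × 1.37 × 3.71 = 1.11311
NXs→IRD→FYR→NXs: 0.268 × 0.739 × 4.63 = 0.91698
Maximum is NXs→FYR→IRD→NXs at 1.1131; arbitrage exists.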